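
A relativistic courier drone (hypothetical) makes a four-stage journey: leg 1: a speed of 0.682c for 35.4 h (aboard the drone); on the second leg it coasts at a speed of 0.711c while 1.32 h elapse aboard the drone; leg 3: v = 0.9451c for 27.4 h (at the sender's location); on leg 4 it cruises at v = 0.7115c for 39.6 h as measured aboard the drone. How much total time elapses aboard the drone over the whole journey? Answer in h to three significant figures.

τ = 85.3 h

Leg 1: 35.4 h is already measured aboard the drone.
Leg 2: 1.32 h is already measured aboard the drone.
Leg 3: γ = 1/√(1 − 0.9451²) = 1/√0.1068 = 3.060; τ_3 = 27.4/3.060 = 8.954 h.
Leg 4: 39.6 h is already measured aboard the drone.
Total: 35.40 + 1.320 + 8.954 + 39.60 h.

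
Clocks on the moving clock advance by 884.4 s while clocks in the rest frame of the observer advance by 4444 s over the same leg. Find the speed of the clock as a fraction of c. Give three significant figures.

v = 0.980c

The proper time is measured on the moving clock (both events occur at the clock's location); Δt is measured in the rest frame of the observer. γ = Δt/τ = 4444/884.4 = 5.025.
β = √(1 − 1/γ²) = √(1 − 0.03960) = √0.9604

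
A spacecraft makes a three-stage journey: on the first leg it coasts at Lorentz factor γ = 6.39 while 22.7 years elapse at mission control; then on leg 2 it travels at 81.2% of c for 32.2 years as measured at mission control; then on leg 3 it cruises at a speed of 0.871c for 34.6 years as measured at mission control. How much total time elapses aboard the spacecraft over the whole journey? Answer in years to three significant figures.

τ = 39.3 years

Leg 1: γ = 6.39; τ_1 = 22.7/6.390 = 3.552 years.
Leg 2: β = 0.812; γ = 1/√(1 − 0.812²) = 1/√0.3407 = 1.713; τ_2 = 32.2/1.713 = 18.79 years.
Leg 3: γ = 1/√(1 − 0.871²) = 1/√0.2414 = 2.035; τ_3 = 34.6/2.035 = 17.00 years.
Total: 3.552 + 18.79 + 17.00 years.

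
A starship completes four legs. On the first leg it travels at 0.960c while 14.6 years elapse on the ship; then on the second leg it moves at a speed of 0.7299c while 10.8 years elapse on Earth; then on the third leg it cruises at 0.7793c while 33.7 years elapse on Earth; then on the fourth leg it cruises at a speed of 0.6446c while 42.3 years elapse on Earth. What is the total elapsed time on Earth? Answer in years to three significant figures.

Δt = 139 years

Leg 1: γ = 1/√(1 − 0.960²) = 25/7 ≈ 3.571; Δt_1 = 3.571 × 14.6 = 52.14 years.
Leg 2: 10.8 years is already measured on Earth.
Leg 3: 33.7 years is already measured on Earth.
Leg 4: 42.3 years is already measured on Earth.
Total: 52.14 + 10.80 + 33.70 + 42.30 years.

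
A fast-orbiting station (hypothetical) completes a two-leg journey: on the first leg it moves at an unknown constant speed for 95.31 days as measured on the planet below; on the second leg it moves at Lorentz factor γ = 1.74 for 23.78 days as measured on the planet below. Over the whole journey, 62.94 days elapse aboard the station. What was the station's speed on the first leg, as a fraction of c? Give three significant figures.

β = 0.856

Leg 1: speed unknown; τ_1 = 95.31/γ_1.
Leg 2: γ = 1.74; τ_2 = 23.78/1.740 = 13.67 days.
Total proper time: τ_1 + 13.67 = 62.94, so τ_1 = 62.94 − 13.67 = 49.27 days.
γ_1 = 95.31/49.27 = 1.934; β = √(1 − 1/γ²) = √0.7327.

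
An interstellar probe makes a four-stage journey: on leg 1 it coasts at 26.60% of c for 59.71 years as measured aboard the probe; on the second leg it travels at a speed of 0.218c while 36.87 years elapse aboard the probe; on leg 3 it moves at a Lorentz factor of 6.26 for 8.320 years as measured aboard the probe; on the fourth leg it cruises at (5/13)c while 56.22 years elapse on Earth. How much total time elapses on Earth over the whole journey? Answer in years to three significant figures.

Δt = 208 years

Leg 1: β = 0.2660; γ = 1/√(1 − 0.2660²) = 1/√0.9292 = 1.037; Δt_1 = 1.037 × 59.71 = 61.94 years.
Leg 2: γ = 1/√(1 − 0.218²) = 1/√0.9525 = 1.025; Δt_2 = 1.025 × 36.87 = 37.78 years.
Leg 3: γ = 6.26; Δt_3 = 6.260 × 8.320 = 52.08 years.
Leg 4: 56.22 years is already measured on Earth.
Total: 61.94 + 37.78 + 52.08 + 56.22 years.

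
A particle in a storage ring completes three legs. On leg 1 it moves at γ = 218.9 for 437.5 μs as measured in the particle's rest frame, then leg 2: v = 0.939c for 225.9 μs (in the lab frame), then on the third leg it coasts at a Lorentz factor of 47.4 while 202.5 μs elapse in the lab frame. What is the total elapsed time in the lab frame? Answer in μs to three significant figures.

Leg 1: γ = 218.9; Δt_1 = 218.9 × 437.5 = 9.577×10⁴ μs.
Leg 2: 225.9 μs is already measured in the lab frame.
Leg 3: 202.5 μs is already measured in the lab frame.
Total: 9.577×10⁴ + 225.9 + 202.5 μs.

Δt = 9.62×10⁴ μs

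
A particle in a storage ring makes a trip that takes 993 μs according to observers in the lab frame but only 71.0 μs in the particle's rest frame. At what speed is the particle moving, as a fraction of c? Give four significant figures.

v = 0.9974c

The proper time is measured in the particle's rest frame (both events occur at the particle's location); Δt is measured in the lab frame. γ = Δt/τ = 993/71.0 = 13.99.
β = √(1 − 1/γ²) = √(1 − 0.005112) = √0.9949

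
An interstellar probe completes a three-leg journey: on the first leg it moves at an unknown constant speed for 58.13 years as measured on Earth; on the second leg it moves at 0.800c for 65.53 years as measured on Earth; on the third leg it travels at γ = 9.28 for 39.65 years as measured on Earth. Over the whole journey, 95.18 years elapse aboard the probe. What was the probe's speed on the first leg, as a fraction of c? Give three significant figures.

β = 0.461

Leg 1: speed unknown; τ_1 = 58.13/γ_1.
Leg 2: γ = 1/√(1 − 0.800²) = 5/3 ≈ 1.667; τ_2 = 65.53/1.667 = 39.32 years.
Leg 3: γ = 9.28; τ_3 = 39.65/9.280 = 4.273 years.
Total proper time: τ_1 + 39.32 + 4.273 = 95.18, so τ_1 = 95.18 − 43.59 = 51.59 years.
γ_1 = 58.13/51.59 = 1.127; β = √(1 − 1/γ²) = √0.2124.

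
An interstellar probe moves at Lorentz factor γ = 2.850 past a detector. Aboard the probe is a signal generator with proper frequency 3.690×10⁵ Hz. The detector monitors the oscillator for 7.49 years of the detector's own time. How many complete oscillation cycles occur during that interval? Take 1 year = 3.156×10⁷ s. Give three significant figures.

N = 3.06×10¹³

γ = 2.850
During 7.49 years of lab time, the oscillator's proper time advances by τ = Δt/γ = 7.49/2.850 = 2.628 years = 8.294×10⁷ s.
N = f × τ = 3.690×10⁵ × 8.294×10⁷ = 3.061×10¹³.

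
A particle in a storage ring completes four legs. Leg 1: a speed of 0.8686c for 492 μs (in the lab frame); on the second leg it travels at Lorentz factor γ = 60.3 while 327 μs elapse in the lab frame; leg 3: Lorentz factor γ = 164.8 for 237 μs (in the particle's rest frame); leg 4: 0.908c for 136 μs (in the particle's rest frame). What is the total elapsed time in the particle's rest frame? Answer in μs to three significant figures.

τ = 622 μs

Leg 1: γ = 1/√(1 − 0.8686²) = 1/√0.2455 = 2.018; τ_1 = 492/2.018 = 243.8 μs.
Leg 2: γ = 60.3; τ_2 = 327/60.30 = 5.423 μs.
Leg 3: 237 μs is already measured in the particle's rest frame.
Leg 4: 136 μs is already measured in the particle's rest frame.
Total: 243.8 + 5.423 + 237.0 + 136.0 μs.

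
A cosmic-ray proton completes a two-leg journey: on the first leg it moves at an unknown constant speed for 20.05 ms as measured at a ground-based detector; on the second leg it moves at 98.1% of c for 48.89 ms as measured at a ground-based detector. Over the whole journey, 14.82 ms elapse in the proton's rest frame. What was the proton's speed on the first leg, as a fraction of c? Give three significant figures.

β = 0.964

Leg 1: speed unknown; τ_1 = 20.05/γ_1.
Leg 2: β = 0.981; γ = 1/√(1 − 0.981²) = 1/√0.03764 = 5.154; τ_2 = 48.89/5.154 = 9.485 ms.
Total proper time: τ_1 + 9.485 = 14.82, so τ_1 = 14.82 − 9.485 = 5.335 ms.
γ_1 = 20.05/5.335 = 3.758; β = √(1 − 1/γ²) = √0.9292.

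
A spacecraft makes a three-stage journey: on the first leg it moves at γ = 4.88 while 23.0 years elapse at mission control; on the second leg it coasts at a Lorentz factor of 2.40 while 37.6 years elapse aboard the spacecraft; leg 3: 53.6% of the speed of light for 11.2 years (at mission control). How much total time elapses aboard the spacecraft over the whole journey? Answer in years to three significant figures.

τ = 51.8 years

Leg 1: γ = 4.88; τ_1 = 23.0/4.880 = 4.713 years.
Leg 2: 37.6 years is already measured aboard the spacecraft.
Leg 3: β = 0.536; γ = 1/√(1 − 0.536²) = 1/√0.7127 = 1.185; τ_3 = 11.2/1.185 = 9.455 years.
Total: 4.713 + 37.60 + 9.455 years.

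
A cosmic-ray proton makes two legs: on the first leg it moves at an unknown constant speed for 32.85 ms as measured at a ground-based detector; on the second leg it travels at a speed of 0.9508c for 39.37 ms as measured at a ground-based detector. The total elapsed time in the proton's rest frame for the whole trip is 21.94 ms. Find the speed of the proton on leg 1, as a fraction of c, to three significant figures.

β = 0.955

Leg 1: speed unknown; τ_1 = 32.85/γ_1.
Leg 2: γ = 1/√(1 − 0.9508²) = 1/√0.09598 = 3.228; τ_2 = 39.37/3.228 = 12.20 ms.
Total proper time: τ_1 + 12.20 = 21.94, so τ_1 = 21.94 − 12.20 = 9.743 ms.
γ_1 = 32.85/9.743 = 3.372; β = √(1 − 1/γ²) = √0.9120.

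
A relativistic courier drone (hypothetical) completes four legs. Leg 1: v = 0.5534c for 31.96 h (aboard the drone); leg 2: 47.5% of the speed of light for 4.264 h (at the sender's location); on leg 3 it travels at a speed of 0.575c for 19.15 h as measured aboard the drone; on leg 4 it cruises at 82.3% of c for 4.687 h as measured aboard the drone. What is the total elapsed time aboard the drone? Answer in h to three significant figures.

Leg 1: 31.96 h is already measured aboard the drone.
Leg 2: β = 0.475; γ = 1/√(1 − 0.475²) = 1/√0.7744 = 1.136; τ_2 = 4.264/1.136 = 3.752 h.
Leg 3: 19.15 h is already measured aboard the drone.
Leg 4: 4.687 h is already measured aboard the drone.
Total: 31.96 + 3.752 + 19.15 + 4.687 h.

τ = 59.5 h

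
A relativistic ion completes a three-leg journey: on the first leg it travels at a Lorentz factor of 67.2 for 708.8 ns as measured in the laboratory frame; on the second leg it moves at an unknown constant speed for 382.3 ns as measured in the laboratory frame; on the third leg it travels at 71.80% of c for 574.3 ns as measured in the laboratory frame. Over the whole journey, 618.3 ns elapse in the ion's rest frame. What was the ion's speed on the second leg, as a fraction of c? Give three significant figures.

Leg 1: γ = 67.2; τ_1 = 708.8/67.20 = 10.55 ns.
Leg 2: speed unknown; τ_2 = 382.3/γ_2.
Leg 3: β = 0.7180; γ = 1/√(1 − 0.7180²) = 1/√0.4845 = 1.437; τ_3 = 574.3/1.437 = 399.7 ns.
Total proper time: 10.55 + τ_2 + 399.7 = 618.3, so τ_2 = 618.3 − 410.3 = 208.0 ns.
γ_2 = 382.3/208.0 = 1.838; β = √(1 − 1/γ²) = √0.7039.

β = 0.839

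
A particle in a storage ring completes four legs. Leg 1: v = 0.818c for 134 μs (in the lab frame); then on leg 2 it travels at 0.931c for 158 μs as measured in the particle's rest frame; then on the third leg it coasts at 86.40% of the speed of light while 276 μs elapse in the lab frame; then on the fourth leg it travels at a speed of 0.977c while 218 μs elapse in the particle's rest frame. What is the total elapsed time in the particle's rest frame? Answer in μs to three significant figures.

Leg 1: γ = 1/√(1 − 0.818²) = 1/√0.3309 = 1.738; τ_1 = 134/1.738 = 77.08 μs.
Leg 2: 158 μs is already measured in the particle's rest frame.
Leg 3: β = 0.8640; γ = 1/√(1 − 0.8640²) = 1/√0.2535 = 1.986; τ_3 = 276/1.986 = 139.0 μs.
Leg 4: 218 μs is already measured in the particle's rest frame.
Total: 77.08 + 158.0 + 139.0 + 218.0 μs.

τ = 592 μs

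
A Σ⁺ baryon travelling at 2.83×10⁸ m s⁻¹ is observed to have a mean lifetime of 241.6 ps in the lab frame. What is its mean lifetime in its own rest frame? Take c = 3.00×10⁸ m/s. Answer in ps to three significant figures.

τ₀ = 80.2 ps

β = 2.83×10⁸/3.00×10⁸ = 0.9433; γ = 1/√(1 − 0.9433²) = 3.013
The lab-frame lifetime is the dilated interval; the proper lifetime is τ₀ = Δt/γ = 241.6/3.013 ps.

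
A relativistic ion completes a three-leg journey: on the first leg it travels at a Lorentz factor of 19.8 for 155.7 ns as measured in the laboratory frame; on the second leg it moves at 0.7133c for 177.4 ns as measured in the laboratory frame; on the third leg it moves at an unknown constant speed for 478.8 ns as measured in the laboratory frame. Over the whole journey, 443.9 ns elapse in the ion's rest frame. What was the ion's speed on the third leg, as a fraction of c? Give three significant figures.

Leg 1: γ = 19.8; τ_1 = 155.7/19.80 = 7.864 ns.
Leg 2: γ = 1/√(1 − 0.7133²) = 1/√0.4912 = 1.427; τ_2 = 177.4/1.427 = 124.3 ns.
Leg 3: speed unknown; τ_3 = 478.8/γ_3.
Total proper time: 7.864 + 124.3 + τ_3 = 443.9, so τ_3 = 443.9 − 132.2 = 311.7 ns.
γ_3 = 478.8/311.7 = 1.536; β = √(1 − 1/γ²) = √0.5762.

β = 0.759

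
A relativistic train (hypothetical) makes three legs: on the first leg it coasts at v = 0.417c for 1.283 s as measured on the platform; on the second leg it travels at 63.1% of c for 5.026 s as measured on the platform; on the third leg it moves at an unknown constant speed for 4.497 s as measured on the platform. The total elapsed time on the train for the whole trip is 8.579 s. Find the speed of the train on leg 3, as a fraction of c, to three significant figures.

β = 0.624

Leg 1: γ = 1/√(1 − 0.417²) = 1/√0.8261 = 1.100; τ_1 = 1.283/1.100 = 1.166 s.
Leg 2: β = 0.631; γ = 1/√(1 − 0.631²) = 1/√0.6018 = 1.289; τ_2 = 5.026/1.289 = 3.899 s.
Leg 3: speed unknown; τ_3 = 4.497/γ_3.
Total proper time: 1.166 + 3.899 + τ_3 = 8.579, so τ_3 = 8.579 − 5.065 = 3.514 s.
γ_3 = 4.497/3.514 = 1.280; β = √(1 − 1/γ²) = √0.3895.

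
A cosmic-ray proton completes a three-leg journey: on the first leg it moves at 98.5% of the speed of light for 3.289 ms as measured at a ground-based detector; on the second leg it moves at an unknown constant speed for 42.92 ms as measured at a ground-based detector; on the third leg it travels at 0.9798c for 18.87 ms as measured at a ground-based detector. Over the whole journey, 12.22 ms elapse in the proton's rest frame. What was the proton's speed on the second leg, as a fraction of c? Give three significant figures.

Leg 1: β = 0.985; γ = 1/√(1 − 0.985²) = 1/√0.02977 = 5.795; τ_1 = 3.289/5.795 = 0.5675 ms.
Leg 2: speed unknown; τ_2 = 42.92/γ_2.
Leg 3: γ = 1/√(1 − 0.9798²) = 1/√0.03999 = 5.001; τ_3 = 18.87/5.001 = 3.774 ms.
Total proper time: 0.5675 + τ_2 + 3.774 = 12.22, so τ_2 = 12.22 − 4.341 = 7.879 ms.
γ_2 = 42.92/7.879 = 5.447; β = √(1 − 1/γ²) = √0.9663.

β = 0.983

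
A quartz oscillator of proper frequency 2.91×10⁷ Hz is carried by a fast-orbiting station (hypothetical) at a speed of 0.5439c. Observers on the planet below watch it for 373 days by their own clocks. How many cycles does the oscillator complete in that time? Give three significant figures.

γ = 1/√(1 − 0.5439²) = 1/√0.7042 = 1.192
During 373 days of lab time, the oscillator's proper time advances by τ = Δt/γ = 373/1.192 = 313.0 days = 2.704×10⁷ s.
N = f × τ = 2.91×10⁷ × 2.704×10⁷ = 7.870×10¹⁴.

N = 7.87×10¹⁴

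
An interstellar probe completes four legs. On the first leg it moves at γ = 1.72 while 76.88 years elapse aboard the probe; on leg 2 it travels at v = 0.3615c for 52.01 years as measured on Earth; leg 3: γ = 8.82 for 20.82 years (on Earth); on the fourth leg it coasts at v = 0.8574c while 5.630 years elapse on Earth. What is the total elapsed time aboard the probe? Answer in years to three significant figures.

Leg 1: 76.88 years is already measured aboard the probe.
Leg 2: γ = 1/√(1 − 0.3615²) = 1/√0.8693 = 1.073; τ_2 = 52.01/1.073 = 48.49 years.
Leg 3: γ = 8.82; τ_3 = 20.82/8.820 = 2.361 years.
Leg 4: γ = 1/√(1 − 0.8574²) = 1/√0.2649 = 1.943; τ_4 = 5.630/1.943 = 2.897 years.
Total: 76.88 + 48.49 + 2.361 + 2.897 years.

τ = 131 years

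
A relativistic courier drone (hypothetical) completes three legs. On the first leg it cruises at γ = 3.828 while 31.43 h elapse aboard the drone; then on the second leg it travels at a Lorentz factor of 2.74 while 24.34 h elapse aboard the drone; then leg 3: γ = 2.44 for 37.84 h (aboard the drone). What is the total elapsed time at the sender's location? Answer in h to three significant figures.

Leg 1: γ = 3.828; Δt_1 = 3.828 × 31.43 = 120.3 h.
Leg 2: γ = 2.74; Δt_2 = 2.740 × 24.34 = 66.69 h.
Leg 3: γ = 2.44; Δt_3 = 2.440 × 37.84 = 92.33 h.
Total: 120.3 + 66.69 + 92.33 h.

Δt = 279 h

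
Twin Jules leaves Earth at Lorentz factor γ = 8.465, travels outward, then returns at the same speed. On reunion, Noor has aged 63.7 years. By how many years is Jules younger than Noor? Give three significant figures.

Δt − τ = 56.2 years

γ = 8.465
Jules's elapsed proper time: τ = 63.7/8.465 = 7.525 years.
Age gap = Δt − τ = 63.7 − 7.525 years.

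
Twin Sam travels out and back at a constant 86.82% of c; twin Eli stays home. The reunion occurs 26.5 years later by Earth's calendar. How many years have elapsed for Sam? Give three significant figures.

τ = 13.1 years

β = 0.8682; γ = 1/√(1 − 0.8682²) = 1/√0.2462 = 2.015
Sam's clock measures proper time along the trip: τ = Δt/γ = 26.5/2.015 years.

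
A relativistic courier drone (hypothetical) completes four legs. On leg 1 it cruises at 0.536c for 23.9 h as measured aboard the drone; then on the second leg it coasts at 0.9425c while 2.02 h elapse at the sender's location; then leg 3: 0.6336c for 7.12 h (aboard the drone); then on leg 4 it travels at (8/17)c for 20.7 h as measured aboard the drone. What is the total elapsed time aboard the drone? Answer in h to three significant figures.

τ = 52.4 h

Leg 1: 23.9 h is already measured aboard the drone.
Leg 2: γ = 1/√(1 − 0.9425²) = 1/√0.1117 = 2.992; τ_2 = 2.02/2.992 = 0.6751 h.
Leg 3: 7.12 h is already measured aboard the drone.
Leg 4: 20.7 h is already measured aboard the drone.
Total: 23.90 + 0.6751 + 7.120 + 20.70 h.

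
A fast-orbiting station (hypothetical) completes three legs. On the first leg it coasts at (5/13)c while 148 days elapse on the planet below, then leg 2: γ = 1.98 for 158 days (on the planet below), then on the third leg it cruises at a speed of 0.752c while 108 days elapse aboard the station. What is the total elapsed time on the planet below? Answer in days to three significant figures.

Leg 1: 148 days is already measured on the planet below.
Leg 2: 158 days is already measured on the planet below.
Leg 3: γ = 1/√(1 − 0.752²) = 1/√0.4345 = 1.517; Δt_3 = 1.517 × 108 = 163.8 days.
Total: 148.0 + 158.0 + 163.8 days.

Δt = 470 days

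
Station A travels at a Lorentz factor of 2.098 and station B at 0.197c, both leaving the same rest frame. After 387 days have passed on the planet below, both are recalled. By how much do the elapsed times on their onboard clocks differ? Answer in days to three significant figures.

A: γ = 2.098; τ_A = 387/2.098 = 184.5 days.
B: γ = 1/√(1 − 0.197²) = 1/√0.9612 = 1.020; τ_B = 387/1.020 = 379.4 days.

|τ_A − τ_B| = 195 days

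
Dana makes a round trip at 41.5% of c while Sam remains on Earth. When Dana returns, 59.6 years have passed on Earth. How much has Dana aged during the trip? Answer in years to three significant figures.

β = 0.415; γ = 1/√(1 − 0.415²) = 1/√0.8278 = 1.099
Dana's clock measures proper time along the trip: τ = Δt/γ = 59.6/1.099 years.

τ = 54.2 years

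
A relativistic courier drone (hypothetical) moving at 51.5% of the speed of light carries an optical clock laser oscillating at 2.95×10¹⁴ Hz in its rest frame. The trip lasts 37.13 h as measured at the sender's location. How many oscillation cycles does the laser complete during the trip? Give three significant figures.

N = 3.38×10¹⁹

β = 0.515; γ = 1/√(1 − 0.515²) = 1/√0.7348 = 1.167
The oscillator's own cycle count is N = f × τ where τ is the proper time aboard the drone. τ = Δt/γ = 37.13/1.167 = 31.83 h = 1.146×10⁵ s.
N = 2.95×10¹⁴ × 1.146×10⁵ = 3.380×10¹⁹.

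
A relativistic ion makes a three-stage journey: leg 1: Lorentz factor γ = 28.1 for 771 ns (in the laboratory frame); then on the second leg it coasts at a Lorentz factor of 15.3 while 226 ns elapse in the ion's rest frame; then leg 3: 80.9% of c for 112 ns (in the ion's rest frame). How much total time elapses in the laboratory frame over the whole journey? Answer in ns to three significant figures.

Leg 1: 771 ns is already measured in the laboratory frame.
Leg 2: γ = 15.3; Δt_2 = 15.30 × 226 = 3458 ns.
Leg 3: β = 0.809; γ = 1/√(1 − 0.809²) = 1/√0.3455 = 1.701; Δt_3 = 1.701 × 112 = 190.5 ns.
Total: 771.0 + 3458 + 190.5 ns.

Δt = 4420 ns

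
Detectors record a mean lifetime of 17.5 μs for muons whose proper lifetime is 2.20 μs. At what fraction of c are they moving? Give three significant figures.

v = 0.992c

γ = Δt/τ₀ = 17.5/2.20 = 7.955
β = √(1 − 1/γ²) = √(1 − 0.01580) = √0.9842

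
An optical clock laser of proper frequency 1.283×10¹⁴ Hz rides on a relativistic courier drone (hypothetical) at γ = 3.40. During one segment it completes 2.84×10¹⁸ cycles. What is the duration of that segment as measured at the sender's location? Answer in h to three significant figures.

Δt = 20.9 h

γ = 3.40
Proper time for N cycles: τ = N/f = 2.84×10¹⁸/(1.283×10¹⁴) = 2.214×10⁴ s = 6.149 h.
Lab-frame duration Δt = γτ = 3.400 × 6.149 = 20.91 h.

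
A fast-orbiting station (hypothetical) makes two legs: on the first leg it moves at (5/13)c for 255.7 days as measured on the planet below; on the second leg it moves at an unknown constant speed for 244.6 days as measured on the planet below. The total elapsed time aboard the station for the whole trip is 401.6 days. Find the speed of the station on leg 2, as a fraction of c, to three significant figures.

β = 0.736

Leg 1: γ = 1/√(1 − (5/13)²) = 13/12 ≈ 1.083; τ_1 = 255.7/1.083 = 236.0 days.
Leg 2: speed unknown; τ_2 = 244.6/γ_2.
Total proper time: 236.0 + τ_2 = 401.6, so τ_2 = 401.6 − 236.0 = 165.6 days.
γ_2 = 244.6/165.6 = 1.477; β = √(1 − 1/γ²) = √0.5418.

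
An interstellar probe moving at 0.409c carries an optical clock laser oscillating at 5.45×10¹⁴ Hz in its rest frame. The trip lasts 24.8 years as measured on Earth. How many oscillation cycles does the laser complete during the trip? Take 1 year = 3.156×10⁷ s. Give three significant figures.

N = 3.89×10²³

γ = 1/√(1 − 0.409²) = 1/√0.8327 = 1.096
The oscillator's own cycle count is N = f × τ where τ is the proper time aboard the probe. τ = Δt/γ = 24.8/1.096 = 22.63 years = 7.142×10⁸ s.
N = 5.45×10¹⁴ × 7.142×10⁸ = 3.893×10²³.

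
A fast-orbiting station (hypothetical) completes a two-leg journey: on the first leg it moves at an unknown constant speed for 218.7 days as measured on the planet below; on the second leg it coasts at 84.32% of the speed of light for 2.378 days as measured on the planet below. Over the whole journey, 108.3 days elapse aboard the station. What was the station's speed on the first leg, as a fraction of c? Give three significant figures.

β = 0.872

Leg 1: speed unknown; τ_1 = 218.7/γ_1.
Leg 2: β = 0.8432; γ = 1/√(1 − 0.8432²) = 1/√0.2890 = 1.860; τ_2 = 2.378/1.860 = 1.278 days.
Total proper time: τ_1 + 1.278 = 108.3, so τ_1 = 108.3 − 1.278 = 107.0 days.
γ_1 = 218.7/107.0 = 2.044; β = √(1 − 1/γ²) = √0.7605.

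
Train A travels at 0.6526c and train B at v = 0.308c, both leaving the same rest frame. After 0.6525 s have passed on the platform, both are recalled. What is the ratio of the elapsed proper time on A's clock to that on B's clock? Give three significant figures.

A: γ = 1/√(1 − 0.6526²) = 1/√0.5741 = 1.320. B: γ = 1/√(1 − 0.308²) = 1/√0.9051 = 1.051.
τ_A/τ_B = γ_B/γ_A = 1.051/1.320 = 0.7964, so τ_A/τ_B = 0.7964.

τ_A/τ_B = 0.796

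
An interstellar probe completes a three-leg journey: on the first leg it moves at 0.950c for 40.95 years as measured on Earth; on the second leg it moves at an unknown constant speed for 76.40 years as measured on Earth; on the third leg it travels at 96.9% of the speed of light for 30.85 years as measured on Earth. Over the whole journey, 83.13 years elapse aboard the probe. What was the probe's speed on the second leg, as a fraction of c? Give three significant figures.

Leg 1: γ = 1/√(1 − 0.950²) = 1/√0.09750 = 3.203; τ_1 = 40.95/3.203 = 12.79 years.
Leg 2: speed unknown; τ_2 = 76.40/γ_2.
Leg 3: β = 0.969; γ = 1/√(1 − 0.969²) = 1/√0.06104 = 4.048; τ_3 = 30.85/4.048 = 7.622 years.
Total proper time: 12.79 + τ_2 + 7.622 = 83.13, so τ_2 = 83.13 − 20.41 = 62.72 years.
γ_2 = 76.40/62.72 = 1.218; β = √(1 − 1/γ²) = √0.3260.

β = 0.571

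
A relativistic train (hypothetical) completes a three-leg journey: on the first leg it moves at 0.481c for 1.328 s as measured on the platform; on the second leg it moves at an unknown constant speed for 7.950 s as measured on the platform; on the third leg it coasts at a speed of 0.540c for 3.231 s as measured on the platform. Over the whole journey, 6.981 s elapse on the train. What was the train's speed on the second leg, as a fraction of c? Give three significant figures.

Leg 1: γ = 1/√(1 − 0.481²) = 1/√0.7686 = 1.141; τ_1 = 1.328/1.141 = 1.164 s.
Leg 2: speed unknown; τ_2 = 7.950/γ_2.
Leg 3: γ = 1/√(1 − 0.540²) = 1/√0.7084 = 1.188; τ_3 = 3.231/1.188 = 2.719 s.
Total proper time: 1.164 + τ_2 + 2.719 = 6.981, so τ_2 = 6.981 − 3.884 = 3.097 s.
γ_2 = 7.950/3.097 = 2.567; β = √(1 − 1/γ²) = √0.8482.

β = 0.921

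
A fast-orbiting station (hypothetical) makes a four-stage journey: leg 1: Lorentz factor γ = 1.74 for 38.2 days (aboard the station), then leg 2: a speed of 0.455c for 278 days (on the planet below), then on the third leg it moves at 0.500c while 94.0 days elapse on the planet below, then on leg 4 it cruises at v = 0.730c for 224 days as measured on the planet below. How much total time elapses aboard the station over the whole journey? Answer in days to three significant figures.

τ = 520 days

Leg 1: 38.2 days is already measured aboard the station.
Leg 2: γ = 1/√(1 − 0.455²) = 1/√0.7930 = 1.123; τ_2 = 278/1.123 = 247.6 days.
Leg 3: γ = 1/√(1 − 0.500²) = 1/√0.7500 = 1.155; τ_3 = 94.0/1.155 = 81.41 days.
Leg 4: γ = 1/√(1 − 0.730²) = 1/√0.4671 = 1.463; τ_4 = 224/1.463 = 153.1 days.
Total: 38.20 + 247.6 + 81.41 + 153.1 days.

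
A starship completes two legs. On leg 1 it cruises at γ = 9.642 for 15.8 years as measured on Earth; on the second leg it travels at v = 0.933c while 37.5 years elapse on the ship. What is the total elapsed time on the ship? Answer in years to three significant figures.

Leg 1: γ = 9.642; τ_1 = 15.8/9.642 = 1.639 years.
Leg 2: 37.5 years is already measured on the ship.
Total: 1.639 + 37.50 years.

τ = 39.1 years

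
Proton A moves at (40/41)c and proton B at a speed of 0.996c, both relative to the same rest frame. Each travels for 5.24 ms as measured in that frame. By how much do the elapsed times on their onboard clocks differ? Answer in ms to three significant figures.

|τ_A − τ_B| = 0.682 ms

A: γ = 1/√(1 − (40/41)²) = 41/9 ≈ 4.556; τ_A = 5.24/4.556 = 1.150 ms.
B: γ = 1/√(1 − 0.996²) = 1/√0.007984 = 11.19; τ_B = 5.24/11.19 = 0.4682 ms.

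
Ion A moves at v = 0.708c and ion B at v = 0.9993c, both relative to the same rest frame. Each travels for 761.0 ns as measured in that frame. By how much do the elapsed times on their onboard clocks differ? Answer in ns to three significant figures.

A: γ = 1/√(1 − 0.708²) = 1/√0.4987 = 1.416; τ_A = 761.0/1.416 = 537.4 ns.
B: γ = 1/√(1 − 0.9993²) = 1/√0.001400 = 26.73; τ_B = 761.0/26.73 = 28.47 ns.

|τ_A − τ_B| = 509 ns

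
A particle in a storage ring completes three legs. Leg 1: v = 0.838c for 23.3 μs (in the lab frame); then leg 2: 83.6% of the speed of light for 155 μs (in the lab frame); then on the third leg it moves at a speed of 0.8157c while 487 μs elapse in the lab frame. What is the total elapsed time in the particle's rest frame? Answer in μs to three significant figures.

Leg 1: γ = 1/√(1 − 0.838²) = 1/√0.2978 = 1.833; τ_1 = 23.3/1.833 = 12.71 μs.
Leg 2: β = 0.836; γ = 1/√(1 − 0.836²) = 1/√0.3011 = 1.822; τ_2 = 155/1.822 = 85.05 μs.
Leg 3: γ = 1/√(1 − 0.8157²) = 1/√0.3346 = 1.729; τ_3 = 487/1.729 = 281.7 μs.
Total: 12.71 + 85.05 + 281.7 μs.

τ = 379 μs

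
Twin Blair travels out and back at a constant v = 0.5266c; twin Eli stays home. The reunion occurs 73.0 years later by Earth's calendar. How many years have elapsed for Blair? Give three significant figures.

τ = 62.1 years

γ = 1/√(1 − 0.5266²) = 1/√0.7227 = 1.176
Blair's clock measures proper time along the trip: τ = Δt/γ = 73.0/1.176 years.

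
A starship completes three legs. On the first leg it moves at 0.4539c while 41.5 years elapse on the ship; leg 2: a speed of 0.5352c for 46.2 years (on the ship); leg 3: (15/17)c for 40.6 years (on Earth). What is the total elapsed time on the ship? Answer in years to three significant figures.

Leg 1: 41.5 years is already measured on the ship.
Leg 2: 46.2 years is already measured on the ship.
Leg 3: γ = 1/√(1 − (15/17)²) = 17/8 = 2.125; τ_3 = 40.6/2.125 = 19.11 years.
Total: 41.50 + 46.20 + 19.11 years.

τ = 107 years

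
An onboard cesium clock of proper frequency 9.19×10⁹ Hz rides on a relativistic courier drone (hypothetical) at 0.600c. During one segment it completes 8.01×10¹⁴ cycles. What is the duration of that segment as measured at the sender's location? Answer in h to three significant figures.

γ = 1/√(1 − 0.600²) = 5/4 = 1.250
Proper time for N cycles: τ = N/f = 8.01×10¹⁴/(9.19×10⁹) = 8.716×10⁴ s = 24.21 h.
Lab-frame duration Δt = γτ = 1.250 × 24.21 = 30.26 h.

Δt = 30.3 h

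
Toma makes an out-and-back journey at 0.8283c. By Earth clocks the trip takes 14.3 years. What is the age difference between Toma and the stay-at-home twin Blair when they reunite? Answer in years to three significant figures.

γ = 1/√(1 − 0.8283²) = 1/√0.3139 = 1.785
Toma's elapsed proper time: τ = 14.3/1.785 = 8.012 years.
Age gap = Δt − τ = 14.3 − 8.012 years.

Δt − τ = 6.29 years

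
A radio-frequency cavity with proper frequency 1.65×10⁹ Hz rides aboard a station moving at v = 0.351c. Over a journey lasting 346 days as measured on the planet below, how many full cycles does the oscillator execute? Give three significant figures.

γ = 1/√(1 − 0.351²) = 1/√0.8768 = 1.068
The oscillator's own cycle count is N = f × τ where τ is the proper time aboard the station. τ = Δt/γ = 346/1.068 = 324.0 days = 2.799×10⁷ s.
N = 1.65×10⁹ × 2.799×10⁷ = 4.619×10¹⁶.

N = 4.62×10¹⁶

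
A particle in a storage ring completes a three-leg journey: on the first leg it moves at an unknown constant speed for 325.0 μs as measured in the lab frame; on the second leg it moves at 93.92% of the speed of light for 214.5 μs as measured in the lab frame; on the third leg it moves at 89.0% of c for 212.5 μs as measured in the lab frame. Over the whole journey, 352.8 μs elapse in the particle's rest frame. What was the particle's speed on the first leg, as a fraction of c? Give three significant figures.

Leg 1: speed unknown; τ_1 = 325.0/γ_1.
Leg 2: β = 0.9392; γ = 1/√(1 − 0.9392²) = 1/√0.1179 = 2.912; τ_2 = 214.5/2.912 = 73.65 μs.
Leg 3: β = 0.890; γ = 1/√(1 − 0.890²) = 1/√0.2079 = 2.193; τ_3 = 212.5/2.193 = 96.89 μs.
Total proper time: τ_1 + 73.65 + 96.89 = 352.8, so τ_1 = 352.8 − 170.5 = 182.3 μs.
γ_1 = 325.0/182.3 = 1.783; β = √(1 − 1/γ²) = √0.6855.

β = 0.828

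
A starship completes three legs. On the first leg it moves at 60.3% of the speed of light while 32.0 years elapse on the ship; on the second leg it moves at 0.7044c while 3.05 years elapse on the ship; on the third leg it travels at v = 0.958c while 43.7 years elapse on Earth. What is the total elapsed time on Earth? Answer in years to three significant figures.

Leg 1: β = 0.603; γ = 1/√(1 − 0.603²) = 1/√0.6364 = 1.254; Δt_1 = 1.254 × 32.0 = 40.11 years.
Leg 2: γ = 1/√(1 − 0.7044²) = 1/√0.5038 = 1.409; Δt_2 = 1.409 × 3.05 = 4.297 years.
Leg 3: 43.7 years is already measured on Earth.
Total: 40.11 + 4.297 + 43.70 years.

Δt = 88.1 years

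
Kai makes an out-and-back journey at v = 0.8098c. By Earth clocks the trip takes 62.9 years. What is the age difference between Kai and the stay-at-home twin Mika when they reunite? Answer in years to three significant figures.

γ = 1/√(1 − 0.8098²) = 1/√0.3442 = 1.704
Kai's elapsed proper time: τ = 62.9/1.704 = 36.90 years.
Age gap = Δt − τ = 62.9 − 36.90 years.

Δt − τ = 26.0 years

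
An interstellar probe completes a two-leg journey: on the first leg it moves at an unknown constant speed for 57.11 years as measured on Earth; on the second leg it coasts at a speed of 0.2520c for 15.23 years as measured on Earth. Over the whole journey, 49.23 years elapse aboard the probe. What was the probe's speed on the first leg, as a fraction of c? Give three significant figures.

β = 0.797

Leg 1: speed unknown; τ_1 = 57.11/γ_1.
Leg 2: γ = 1/√(1 − 0.2520²) = 1/√0.9365 = 1.033; τ_2 = 15.23/1.033 = 14.74 years.
Total proper time: τ_1 + 14.74 = 49.23, so τ_1 = 49.23 − 14.74 = 34.49 years.
γ_1 = 57.11/34.49 = 1.656; β = √(1 − 1/γ²) = √0.6352.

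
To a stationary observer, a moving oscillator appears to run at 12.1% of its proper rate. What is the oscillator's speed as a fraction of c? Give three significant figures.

β = 0.993

Rate ratio = 1/γ, so γ = 1/0.121 = 8.264.
β = √(1 − 1/γ²) = √(1 − 0.121²) = √0.9854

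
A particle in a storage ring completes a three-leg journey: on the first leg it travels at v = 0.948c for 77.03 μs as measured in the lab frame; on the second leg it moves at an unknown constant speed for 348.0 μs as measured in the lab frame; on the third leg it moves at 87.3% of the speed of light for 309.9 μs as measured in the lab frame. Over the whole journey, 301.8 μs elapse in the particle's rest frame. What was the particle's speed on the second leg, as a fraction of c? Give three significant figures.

β = 0.932

Leg 1: γ = 1/√(1 − 0.948²) = 1/√0.1013 = 3.142; τ_1 = 77.03/3.142 = 24.52 μs.
Leg 2: speed unknown; τ_2 = 348.0/γ_2.
Leg 3: β = 0.873; γ = 1/√(1 − 0.873²) = 1/√0.2379 = 2.050; τ_3 = 309.9/2.050 = 151.1 μs.
Total proper time: 24.52 + τ_2 + 151.1 = 301.8, so τ_2 = 301.8 − 175.7 = 126.1 μs.
γ_2 = 348.0/126.1 = 2.759; β = √(1 − 1/γ²) = √0.8686.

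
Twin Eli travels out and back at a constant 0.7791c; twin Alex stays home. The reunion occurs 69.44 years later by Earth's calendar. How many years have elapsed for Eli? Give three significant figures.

γ = 1/√(1 − 0.7791²) = 1/√0.3930 = 1.595
Eli's clock measures proper time along the trip: τ = Δt/γ = 69.44/1.595 years.

τ = 43.5 years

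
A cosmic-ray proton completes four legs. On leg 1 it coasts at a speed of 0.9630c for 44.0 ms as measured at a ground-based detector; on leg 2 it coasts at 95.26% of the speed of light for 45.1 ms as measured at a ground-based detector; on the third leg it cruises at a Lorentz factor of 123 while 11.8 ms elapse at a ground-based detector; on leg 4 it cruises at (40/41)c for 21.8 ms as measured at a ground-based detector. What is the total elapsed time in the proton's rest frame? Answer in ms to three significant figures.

τ = 30.5 ms

Leg 1: γ = 1/√(1 − 0.9630²) = 1/√0.07263 = 3.711; τ_1 = 44.0/3.711 = 11.86 ms.
Leg 2: β = 0.9526; γ = 1/√(1 − 0.9526²) = 1/√0.09255 = 3.287; τ_2 = 45.1/3.287 = 13.72 ms.
Leg 3: γ = 123; τ_3 = 11.8/123.0 = 0.09593 ms.
Leg 4: γ = 1/√(1 − (40/41)²) = 41/9 ≈ 4.556; τ_4 = 21.8/4.556 = 4.785 ms.
Total: 11.86 + 13.72 + 0.09593 + 4.785 ms.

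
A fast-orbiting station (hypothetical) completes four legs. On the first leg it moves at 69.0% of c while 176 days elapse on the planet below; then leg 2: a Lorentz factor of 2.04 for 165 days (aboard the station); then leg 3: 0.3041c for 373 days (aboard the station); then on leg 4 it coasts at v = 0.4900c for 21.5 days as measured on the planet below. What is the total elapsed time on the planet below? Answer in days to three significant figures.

Leg 1: 176 days is already measured on the planet below.
Leg 2: γ = 2.04; Δt_2 = 2.040 × 165 = 336.6 days.
Leg 3: γ = 1/√(1 − 0.3041²) = 1/√0.9075 = 1.050; Δt_3 = 1.050 × 373 = 391.5 days.
Leg 4: 21.5 days is already measured on the planet below.
Total: 176.0 + 336.6 + 391.5 + 21.50 days.

Δt = 926 days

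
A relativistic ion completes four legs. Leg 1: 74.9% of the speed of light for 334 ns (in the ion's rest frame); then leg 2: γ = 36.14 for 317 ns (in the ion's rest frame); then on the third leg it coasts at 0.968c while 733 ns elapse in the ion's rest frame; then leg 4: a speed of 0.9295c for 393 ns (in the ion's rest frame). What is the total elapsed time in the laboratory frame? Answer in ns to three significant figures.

Δt = 1.59×10⁴ ns

Leg 1: β = 0.749; γ = 1/√(1 − 0.749²) = 1/√0.4390 = 1.509; Δt_1 = 1.509 × 334 = 504.1 ns.
Leg 2: γ = 36.14; Δt_2 = 36.14 × 317 = 1.146×10⁴ ns.
Leg 3: γ = 1/√(1 − 0.968²) = 1/√0.06298 = 3.985; Δt_3 = 3.985 × 733 = 2921 ns.
Leg 4: γ = 1/√(1 − 0.9295²) = 1/√0.1360 = 2.711; Δt_4 = 2.711 × 393 = 1066 ns.
Total: 504.1 + 1.146×10⁴ + 2921 + 1066 ns.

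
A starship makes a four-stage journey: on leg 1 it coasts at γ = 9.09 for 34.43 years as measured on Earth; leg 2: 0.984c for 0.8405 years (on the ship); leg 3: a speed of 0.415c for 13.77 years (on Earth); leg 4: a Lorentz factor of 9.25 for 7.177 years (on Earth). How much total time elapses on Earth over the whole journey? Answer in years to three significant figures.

Δt = 60.1 years

Leg 1: 34.43 years is already measured on Earth.
Leg 2: γ = 1/√(1 − 0.984²) = 1/√0.03174 = 5.613; Δt_2 = 5.613 × 0.8405 = 4.717 years.
Leg 3: 13.77 years is already measured on Earth.
Leg 4: 7.177 years is already measured on Earth.
Total: 34.43 + 4.717 + 13.77 + 7.177 years.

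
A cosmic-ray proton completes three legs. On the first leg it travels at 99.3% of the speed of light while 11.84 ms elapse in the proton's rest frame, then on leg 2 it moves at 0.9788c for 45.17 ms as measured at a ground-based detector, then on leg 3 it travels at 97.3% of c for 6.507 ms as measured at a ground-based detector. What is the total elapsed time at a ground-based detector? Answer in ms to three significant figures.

Leg 1: β = 0.993; γ = 1/√(1 − 0.993²) = 1/√0.01395 = 8.466; Δt_1 = 8.466 × 11.84 = 100.2 ms.
Leg 2: 45.17 ms is already measured at a ground-based detector.
Leg 3: 6.507 ms is already measured at a ground-based detector.
Total: 100.2 + 45.17 + 6.507 ms.

Δt = 152 ms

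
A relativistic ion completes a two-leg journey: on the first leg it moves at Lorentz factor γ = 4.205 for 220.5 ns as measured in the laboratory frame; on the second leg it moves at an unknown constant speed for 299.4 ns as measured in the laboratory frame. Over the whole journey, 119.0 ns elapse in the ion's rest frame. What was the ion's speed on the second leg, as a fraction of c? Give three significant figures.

Leg 1: γ = 4.205; τ_1 = 220.5/4.205 = 52.44 ns.
Leg 2: speed unknown; τ_2 = 299.4/γ_2.
Total proper time: 52.44 + τ_2 = 119.0, so τ_2 = 119.0 − 52.44 = 66.56 ns.
γ_2 = 299.4/66.56 = 4.498; β = √(1 − 1/γ²) = √0.9506.

β = 0.975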